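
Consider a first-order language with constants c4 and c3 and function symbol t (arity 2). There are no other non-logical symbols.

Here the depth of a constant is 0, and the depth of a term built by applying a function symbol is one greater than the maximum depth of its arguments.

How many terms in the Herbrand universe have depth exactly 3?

1408

Let N_k count ground terms of depth at most k. Each non-constant term of depth ≤ k is some function symbol applied to depth-≤(k−1) arguments, giving N_k = 2 + N_{k-1}^2.
N_0 = 2
N_1 = 2 + 2^2 = 6
N_2 = 2 + 6^2 = 38
N_3 = 2 + 38^2 = 1446
Terms of depth exactly 3: N_3 − N_2 = 1446 − 38 = 1408.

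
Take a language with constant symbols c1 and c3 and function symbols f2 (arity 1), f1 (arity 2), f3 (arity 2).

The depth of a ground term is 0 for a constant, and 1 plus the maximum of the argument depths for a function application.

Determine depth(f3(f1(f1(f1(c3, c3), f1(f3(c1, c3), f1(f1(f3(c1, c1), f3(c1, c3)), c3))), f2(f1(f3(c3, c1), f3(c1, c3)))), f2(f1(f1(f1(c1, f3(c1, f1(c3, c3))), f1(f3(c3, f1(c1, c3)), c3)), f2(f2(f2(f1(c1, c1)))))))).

depth(f1(c3, c3)) = 1 + max(0, 0) = 1
depth(f3(c1, c3)) = 1 + max(0, 0) = 1
depth(f3(c1, c1)) = 1 + max(0, 0) = 1
depth(f1(f3(c1, c1), f3(c1, c3))) = 1 + max(1, 1) = 2
depth(f1(f1(f3(c1, c1), f3(c1, c3)), c3)) = 1 + max(2, 0) = 3
depth(f1(f3(c1, c3), f1(f1(f3(c1, c1), f3(c1, c3)), c3))) = 1 + max(1, 3) = 4
depth(f1(f1(c3, c3), f1(f3(c1, c3), f1(f1(f3(c1, c1), f3(c1, c3)), c3)))) = 1 + max(1, 4) = 5
depth(f3(c3, c1)) = 1 + max(0, 0) = 1
depth(f1(f3(c3, c1), f3(c1, c3))) = 1 + max(1, 1) = 2
depth(f2(f1(f3(c3, c1), f3(c1, c3)))) = 1 + depth(f1(f3(c3, c1), f3(c1, c3))) = 1 + 2 = 3
depth(f1(f1(f1(c3, c3), f1(f3(c1, c3), f1(f1(f3(c1, c1), f3(c1, c3)), c3))), f2(f1(f3(c3, c1), f3(c1, c3))))) = 1 + max(5, 3) = 6
depth(f3(c1, f1(c3, c3))) = 1 + max(0, 1) = 2
depth(f1(c1, f3(c1, f1(c3, c3)))) = 1 + max(0, 2) = 3
depth(f1(c1, c3)) = 1 + max(0, 0) = 1
depth(f3(c3, f1(c1, c3))) = 1 + max(0, 1) = 2
depth(f1(f3(c3, f1(c1, c3)), c3)) = 1 + max(2, 0) = 3
depth(f1(f1(c1, f3(c1, f1(c3, c3))), f1(f3(c3, f1(c1, c3)), c3))) = 1 + max(3, 3) = 4
depth(f1(c1, c1)) = 1 + max(0, 0) = 1
depth(f2(f1(c1, c1))) = 1 + depth(f1(c1, c1)) = 1 + 1 = 2
depth(f2(f2(f1(c1, c1)))) = 1 + depth(f2(f1(c1, c1))) = 1 + 2 = 3
depth(f2(f2(f2(f1(c1, c1))))) = 1 + depth(f2(f2(f1(c1, c1)))) = 1 + 3 = 4
depth(f1(f1(f1(c1, f3(c1, f1(c3, c3))), f1(f3(c3, f1(c1, c3)), c3)), f2(f2(f2(f1(c1, c1)))))) = 1 + max(4, 4) = 5
depth(f2(f1(f1(f1(c1, f3(c1, f1(c3, c3))), f1(f3(c3, f1(c1, c3)), c3)), f2(f2(f2(f1(c1, c1))))))) = 1 + depth(f1(f1(f1(c1, f3(c1, f1(c3, c3))), f1(f3(c3, f1(c1, c3)), c3)), f2(f2(f2(f1(c1, c1)))))) = 1 + 5 = 6
depth(f3(f1(f1(f1(c3, c3), f1(f3(c1, c3), f1(f1(f3(c1, c1), f3(c1, c3)), c3))), f2(f1(f3(c3, c1), f3(c1, c3)))), f2(f1(f1(f1(c1, f3(c1, f1(c3, c3))), f1(f3(c3, f1(c1, c3)), c3)), f2(f2(f2(f1(c1, c1)))))))) = 1 + max(6, 6) = 7

7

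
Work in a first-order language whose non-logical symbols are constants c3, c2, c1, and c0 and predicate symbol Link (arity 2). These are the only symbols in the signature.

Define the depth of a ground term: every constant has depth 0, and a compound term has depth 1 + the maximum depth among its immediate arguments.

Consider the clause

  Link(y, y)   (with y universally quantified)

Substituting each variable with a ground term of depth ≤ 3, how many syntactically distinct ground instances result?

4

Ground terms of depth ≤ 3:
  With no function symbols every ground term is a constant, so there are exactly 4 ground terms at every depth bound.
  N_0 = 4
  N_1 = 4
  N_2 = 4
  N_3 = 4
  Explicitly: c3, c2, c1, c0.
So there are 4 ground terms available for substitution.
The clause has 1 distinct variable (y), which appears in the body. In the free term algebra distinct substitutions yield syntactically distinct ground instances.
Number of ground instances = 4.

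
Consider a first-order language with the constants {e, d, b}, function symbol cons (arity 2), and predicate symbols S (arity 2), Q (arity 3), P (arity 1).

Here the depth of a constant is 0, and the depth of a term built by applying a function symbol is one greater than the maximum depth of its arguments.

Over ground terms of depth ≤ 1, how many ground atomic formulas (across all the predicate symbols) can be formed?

First count ground terms of depth ≤ 1.
Let N_k count ground terms of depth at most k. Each non-constant term of depth ≤ k is some function symbol applied to depth-≤(k−1) arguments, giving N_k = 3 + N_{k-1}^2.
N_0 = 3
N_1 = 3 + 3^2 = 12
Explicitly: e, d, b, cons(e, e), cons(e, d), cons(e, b), cons(d, e), cons(d, d), cons(d, b), cons(b, e), cons(b, d), cons(b, b).
So |H| = 12.
For each predicate symbol, the number of ground atoms is |H| raised to its arity; summing:
  S: 12^2 = 144;  Q: 12^3 = 1728;  P: 12
Total ground atoms: 144 + 1728 + 12 = 1884.

1884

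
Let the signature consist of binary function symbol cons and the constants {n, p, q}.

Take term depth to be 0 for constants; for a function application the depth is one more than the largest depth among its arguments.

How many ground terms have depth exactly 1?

Let N_k count ground terms of depth at most k. Each non-constant term of depth ≤ k is some function symbol applied to depth-≤(k−1) arguments, giving N_k = 3 + N_{k-1}^2.
N_0 = 3
N_1 = 3 + 3^2 = 12
Terms of depth exactly 1: N_1 − N_0 = 12 − 3 = 9.

9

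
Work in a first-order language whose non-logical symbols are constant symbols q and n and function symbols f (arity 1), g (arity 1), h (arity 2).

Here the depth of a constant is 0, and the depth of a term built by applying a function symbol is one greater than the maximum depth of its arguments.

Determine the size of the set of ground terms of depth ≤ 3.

Count level by level. With function symbols f/1, g/1, h/2, the terms of depth ≤ k are the 2 constants together with each function applied to depth-≤(k−1) tuples, so N_k = 2 + N_{k-1} + N_{k-1} + N_{k-1}^2.
N_0 = 2
N_1 = 2 + 2 + 2 + 2^2 = 10
N_2 = 2 + 10 + 10 + 10^2 = 122
N_3 = 2 + 122 + 122 + 122^2 = 15130

15130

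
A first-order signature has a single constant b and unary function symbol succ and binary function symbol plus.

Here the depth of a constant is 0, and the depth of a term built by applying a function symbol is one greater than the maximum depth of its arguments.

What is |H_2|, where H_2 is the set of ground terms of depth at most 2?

Let N_k = |{terms of depth ≤ k}|. Then N_0 = 1 and N_k = 1 + N_{k-1} + N_{k-1}^2 for k ≥ 1 (one summand per function symbol, arity giving the exponent).
N_0 = 1
N_1 = 1 + 1 + 1^2 = 3
N_2 = 1 + 3 + 3^2 = 13

13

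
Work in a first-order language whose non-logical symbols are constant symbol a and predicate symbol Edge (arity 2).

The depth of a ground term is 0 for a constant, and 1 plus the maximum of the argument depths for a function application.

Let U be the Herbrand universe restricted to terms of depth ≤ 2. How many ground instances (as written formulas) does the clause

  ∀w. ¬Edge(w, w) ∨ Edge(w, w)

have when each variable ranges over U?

Ground terms of depth ≤ 2:
  With no function symbols every ground term is a constant, so there is exactly 1 ground term at every depth bound.
  N_0 = 1
  N_1 = 1
  N_2 = 1
  Explicitly: a.
So there is exactly 1 ground term available for substitution.
There is 1 variable to instantiate (w),  occurring in at least one literal, so different choices give different ground instances.
Number of ground instances = 1.

1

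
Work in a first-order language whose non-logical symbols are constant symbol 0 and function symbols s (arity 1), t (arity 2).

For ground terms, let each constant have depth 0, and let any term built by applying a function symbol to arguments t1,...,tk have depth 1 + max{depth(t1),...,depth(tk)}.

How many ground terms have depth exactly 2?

Count level by level. With function symbols s/1, t/2, the terms of depth ≤ k are the 1 constant together with each function applied to depth-≤(k−1) tuples, so N_k = 1 + N_{k-1} + N_{k-1}^2.
N_0 = 1
N_1 = 1 + 1 + 1^2 = 3
N_2 = 1 + 3 + 3^2 = 13
Terms of depth exactly 2: N_2 − N_1 = 13 − 3 = 10.

10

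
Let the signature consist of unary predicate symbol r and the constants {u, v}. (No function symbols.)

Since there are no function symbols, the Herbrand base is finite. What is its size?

2

With no function symbols, the Herbrand universe is just the 2 constants.
Ground atoms per predicate: r: 2.
Herbrand base size = 2 = 2.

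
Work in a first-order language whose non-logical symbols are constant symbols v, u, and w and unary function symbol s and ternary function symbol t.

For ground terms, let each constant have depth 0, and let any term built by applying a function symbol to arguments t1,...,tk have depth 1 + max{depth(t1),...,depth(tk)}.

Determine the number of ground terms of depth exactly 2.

If N_k denotes the number of depth-≤k ground terms, the 3 constants give N_0 = 3, and each function symbol of arity r contributes N_{k-1}^r new terms at level k: N_k = 3 + N_{k-1} + N_{k-1}^3.
N_0 = 3
N_1 = 3 + 3 + 3^3 = 33
N_2 = 3 + 33 + 33^3 = 35973
Terms of depth exactly 2: N_2 − N_1 = 35973 − 33 = 35940.

35940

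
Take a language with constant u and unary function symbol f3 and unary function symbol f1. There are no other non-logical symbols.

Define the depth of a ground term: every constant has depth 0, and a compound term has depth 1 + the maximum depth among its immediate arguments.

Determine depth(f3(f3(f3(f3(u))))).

4

depth(f3(u)) = 1 + depth(u) = 1 + 0 = 1
depth(f3(f3(u))) = 1 + depth(f3(u)) = 1 + 1 = 2
depth(f3(f3(f3(u)))) = 1 + depth(f3(f3(u))) = 1 + 2 = 3
depth(f3(f3(f3(f3(u))))) = 1 + depth(f3(f3(f3(u)))) = 1 + 3 = 4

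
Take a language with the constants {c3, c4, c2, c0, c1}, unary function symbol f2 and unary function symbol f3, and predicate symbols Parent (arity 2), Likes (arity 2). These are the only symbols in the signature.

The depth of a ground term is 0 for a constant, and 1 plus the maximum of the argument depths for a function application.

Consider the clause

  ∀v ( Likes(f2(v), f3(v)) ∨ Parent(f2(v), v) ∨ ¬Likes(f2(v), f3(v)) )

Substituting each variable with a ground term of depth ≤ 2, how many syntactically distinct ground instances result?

Ground terms of depth ≤ 2:
  Let N_k count ground terms of depth at most k. Each non-constant term of depth ≤ k is some function symbol applied to depth-≤(k−1) arguments, giving N_k = 5 + N_{k-1} + N_{k-1}.
  N_0 = 5
  N_1 = 5 + 5 + 5 = 15
  N_2 = 5 + 15 + 15 = 35
So there are 35 ground terms available for substitution.
The body mentions the single quantified variable v; since ground terms form a free algebra, no two substitutions collapse to the same formula.
Number of ground instances = 35.

35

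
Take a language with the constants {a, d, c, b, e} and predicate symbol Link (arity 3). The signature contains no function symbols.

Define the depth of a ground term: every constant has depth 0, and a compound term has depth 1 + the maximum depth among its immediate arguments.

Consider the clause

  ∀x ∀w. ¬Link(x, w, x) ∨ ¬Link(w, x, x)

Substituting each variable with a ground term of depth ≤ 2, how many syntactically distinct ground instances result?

Ground terms of depth ≤ 2:
  With no function symbols every ground term is a constant, so there are exactly 5 ground terms at every depth bound.
  N_0 = 5
  N_1 = 5
  N_2 = 5
So there are 5 ground terms available for substitution.
The clause has 2 distinct variables (x, w), each appearing in the body. In the free term algebra distinct substitutions yield syntactically distinct ground instances.
Number of ground instances = 5^2 = 25.

25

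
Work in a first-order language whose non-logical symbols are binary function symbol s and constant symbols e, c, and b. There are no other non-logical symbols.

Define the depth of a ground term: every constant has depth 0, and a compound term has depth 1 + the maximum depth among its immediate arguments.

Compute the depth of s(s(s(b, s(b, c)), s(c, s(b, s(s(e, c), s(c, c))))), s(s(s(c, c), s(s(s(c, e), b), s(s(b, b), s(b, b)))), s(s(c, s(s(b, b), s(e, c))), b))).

6

depth(s(b, c)) = 1 + max(0, 0) = 1
depth(s(b, s(b, c))) = 1 + max(0, 1) = 2
depth(s(e, c)) = 1 + max(0, 0) = 1
depth(s(c, c)) = 1 + max(0, 0) = 1
depth(s(s(e, c), s(c, c))) = 1 + max(1, 1) = 2
depth(s(b, s(s(e, c), s(c, c)))) = 1 + max(0, 2) = 3
depth(s(c, s(b, s(s(e, c), s(c, c))))) = 1 + max(0, 3) = 4
depth(s(s(b, s(b, c)), s(c, s(b, s(s(e, c), s(c, c)))))) = 1 + max(2, 4) = 5
depth(s(c, e)) = 1 + max(0, 0) = 1
depth(s(s(c, e), b)) = 1 + max(1, 0) = 2
depth(s(b, b)) = 1 + max(0, 0) = 1
depth(s(s(b, b), s(b, b))) = 1 + max(1, 1) = 2
depth(s(s(s(c, e), b), s(s(b, b), s(b, b)))) = 1 + max(2, 2) = 3
depth(s(s(c, c), s(s(s(c, e), b), s(s(b, b), s(b, b))))) = 1 + max(1, 3) = 4
depth(s(s(b, b), s(e, c))) = 1 + max(1, 1) = 2
depth(s(c, s(s(b, b), s(e, c)))) = 1 + max(0, 2) = 3
depth(s(s(c, s(s(b, b), s(e, c))), b)) = 1 + max(3, 0) = 4
depth(s(s(s(c, c), s(s(s(c, e), b), s(s(b, b), s(b, b)))), s(s(c, s(s(b, b), s(e, c))), b))) = 1 + max(4, 4) = 5
depth(s(s(s(b, s(b, c)), s(c, s(b, s(s(e, c), s(c, c))))), s(s(s(c, c), s(s(s(c, e), b), s(s(b, b), s(b, b)))), s(s(c, s(s(b, b), s(e, c))), b)))) = 1 + max(5, 5) = 6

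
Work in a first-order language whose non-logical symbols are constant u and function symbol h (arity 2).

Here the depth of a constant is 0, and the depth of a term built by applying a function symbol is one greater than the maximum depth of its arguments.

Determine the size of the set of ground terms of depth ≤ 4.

677

Let N_k count ground terms of depth at most k. Each non-constant term of depth ≤ k is some function symbol applied to depth-≤(k−1) arguments, giving N_k = 1 + N_{k-1}^2.
N_0 = 1
N_1 = 1 + 1^2 = 2
N_2 = 1 + 2^2 = 5
N_3 = 1 + 5^2 = 26
N_4 = 1 + 26^2 = 677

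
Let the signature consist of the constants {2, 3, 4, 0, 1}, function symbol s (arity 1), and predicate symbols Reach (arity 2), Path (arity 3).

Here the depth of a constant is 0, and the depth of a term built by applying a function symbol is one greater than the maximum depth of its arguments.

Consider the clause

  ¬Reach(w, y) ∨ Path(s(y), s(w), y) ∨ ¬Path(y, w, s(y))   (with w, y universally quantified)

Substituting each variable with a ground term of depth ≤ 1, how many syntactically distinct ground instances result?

100

Ground terms of depth ≤ 1:
  Let N_k count ground terms of depth at most k. Each non-constant term of depth ≤ k is some function symbol applied to depth-≤(k−1) arguments, giving N_k = 5 + N_{k-1}.
  N_0 = 5
  N_1 = 5 + 5 = 10
  Explicitly: 2, 3, 4, 0, 1, s(2), s(3), s(4), s(0), s(1).
So there are 10 ground terms available for substitution.
There are 2 variables to instantiate (w, y), each occurring in at least one literal, so different choices give different ground instances.
Number of ground instances = 10^2 = 100.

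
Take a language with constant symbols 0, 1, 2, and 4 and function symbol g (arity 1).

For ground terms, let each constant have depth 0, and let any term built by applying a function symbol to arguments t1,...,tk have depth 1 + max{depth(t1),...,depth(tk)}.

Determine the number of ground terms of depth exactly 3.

If N_k denotes the number of depth-≤k ground terms, the 4 constants give N_0 = 4, and each function symbol of arity r contributes N_{k-1}^r new terms at level k: N_k = 4 + N_{k-1}.
N_0 = 4
N_1 = 4 + 4 = 8
N_2 = 4 + 8 = 12
N_3 = 4 + 12 = 16
Terms of depth exactly 3: N_3 − N_2 = 16 − 12 = 4.

4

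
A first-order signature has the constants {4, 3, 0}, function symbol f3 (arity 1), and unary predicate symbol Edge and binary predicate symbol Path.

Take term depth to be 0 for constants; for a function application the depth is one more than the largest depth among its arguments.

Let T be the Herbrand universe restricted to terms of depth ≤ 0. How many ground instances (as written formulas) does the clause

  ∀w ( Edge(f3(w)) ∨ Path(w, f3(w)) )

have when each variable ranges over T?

Ground terms of depth ≤ 0:
  Let N_k count ground terms of depth at most k. Each non-constant term of depth ≤ k is some function symbol applied to depth-≤(k−1) arguments, giving N_k = 3 + N_{k-1}.
  N_0 = 3
So there are 3 ground terms available for substitution.
The body mentions the single quantified variable w; since ground terms form a free algebra, no two substitutions collapse to the same formula.
Number of ground instances = 3.

3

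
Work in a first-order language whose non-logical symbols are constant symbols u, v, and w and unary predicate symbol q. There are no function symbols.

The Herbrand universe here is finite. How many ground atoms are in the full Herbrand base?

3

With no function symbols, the Herbrand universe is just the 3 constants.
Ground atoms per predicate: q: 3.
Herbrand base size = 3 = 3.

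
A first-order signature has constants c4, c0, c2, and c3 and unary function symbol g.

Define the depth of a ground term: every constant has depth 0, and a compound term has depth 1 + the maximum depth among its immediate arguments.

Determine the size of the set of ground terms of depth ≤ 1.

Let N_k = |{terms of depth ≤ k}|. Then N_0 = 4 and N_k = 4 + N_{k-1} for k ≥ 1 (one summand per function symbol, arity giving the exponent).
N_0 = 4
N_1 = 4 + 4 = 8
Explicitly: c4, c0, c2, c3, g(c4), g(c0), g(c2), g(c3).

8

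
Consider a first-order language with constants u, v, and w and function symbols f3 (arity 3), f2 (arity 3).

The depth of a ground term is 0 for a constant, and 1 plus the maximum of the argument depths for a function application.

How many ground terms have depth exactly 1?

54

If N_k denotes the number of depth-≤k ground terms, the 3 constants give N_0 = 3, and each function symbol of arity r contributes N_{k-1}^r new terms at level k: N_k = 3 + N_{k-1}^3 + N_{k-1}^3.
N_0 = 3
N_1 = 3 + 3^3 + 3^3 = 57
Terms of depth exactly 1: N_1 − N_0 = 57 − 3 = 54.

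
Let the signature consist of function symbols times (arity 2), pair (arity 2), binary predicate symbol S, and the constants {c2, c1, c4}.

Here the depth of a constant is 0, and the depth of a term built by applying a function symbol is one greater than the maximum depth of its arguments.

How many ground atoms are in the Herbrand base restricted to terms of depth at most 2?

783225

First count ground terms of depth ≤ 2.
Write N_k for the number of ground terms of depth ≤ k. A term of depth ≤ k is either a constant or a function symbol applied to arguments of depth ≤ k−1, so N_k = 3 + N_{k-1}^2 + N_{k-1}^2.
N_0 = 3
N_1 = 3 + 3^2 + 3^2 = 21
N_2 = 3 + 21^2 + 21^2 = 885
So |H| = 885.
A ground atom is a predicate applied to a tuple of terms from H, so the count is the sum over predicates of |H|^arity:
  S: 885^2 = 783225
Total ground atoms: 783225.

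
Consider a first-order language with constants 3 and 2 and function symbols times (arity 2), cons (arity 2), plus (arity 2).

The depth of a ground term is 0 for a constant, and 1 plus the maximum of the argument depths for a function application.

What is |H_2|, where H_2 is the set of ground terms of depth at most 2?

590

Let N_k count ground terms of depth at most k. Each non-constant term of depth ≤ k is some function symbol applied to depth-≤(k−1) arguments, giving N_k = 2 + N_{k-1}^2 + N_{k-1}^2 + N_{k-1}^2.
N_0 = 2
N_1 = 2 + 2^2 + 2^2 + 2^2 = 14
N_2 = 2 + 14^2 + 14^2 + 14^2 = 590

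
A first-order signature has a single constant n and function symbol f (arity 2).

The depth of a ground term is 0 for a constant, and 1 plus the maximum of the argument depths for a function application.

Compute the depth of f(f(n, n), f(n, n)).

2

depth(f(n, n)) = 1 + max(0, 0) = 1
depth(f(f(n, n), f(n, n))) = 1 + max(1, 1) = 2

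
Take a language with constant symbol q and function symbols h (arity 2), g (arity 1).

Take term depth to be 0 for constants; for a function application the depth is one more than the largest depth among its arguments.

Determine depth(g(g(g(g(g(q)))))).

5

depth(g(q)) = 1 + depth(q) = 1 + 0 = 1
depth(g(g(q))) = 1 + depth(g(q)) = 1 + 1 = 2
depth(g(g(g(q)))) = 1 + depth(g(g(q))) = 1 + 2 = 3
depth(g(g(g(g(q))))) = 1 + depth(g(g(g(q)))) = 1 + 3 = 4
depth(g(g(g(g(g(q)))))) = 1 + depth(g(g(g(g(q))))) = 1 + 4 = 5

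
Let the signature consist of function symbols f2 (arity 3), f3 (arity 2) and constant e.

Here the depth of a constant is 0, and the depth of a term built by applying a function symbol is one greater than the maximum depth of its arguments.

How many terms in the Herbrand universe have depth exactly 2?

34

Let N_k count ground terms of depth at most k. Each non-constant term of depth ≤ k is some function symbol applied to depth-≤(k−1) arguments, giving N_k = 1 + N_{k-1}^3 + N_{k-1}^2.
N_0 = 1
N_1 = 1 + 1^3 + 1^2 = 3
N_2 = 1 + 3^3 + 3^2 = 37
Terms of depth exactly 2: N_2 − N_1 = 37 − 3 = 34.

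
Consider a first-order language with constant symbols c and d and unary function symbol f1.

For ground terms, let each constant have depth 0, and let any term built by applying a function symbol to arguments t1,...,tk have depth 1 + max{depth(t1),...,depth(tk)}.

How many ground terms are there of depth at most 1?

4

Let N_k = |{terms of depth ≤ k}|. Then N_0 = 2 and N_k = 2 + N_{k-1} for k ≥ 1 (one summand per function symbol, arity giving the exponent).
N_0 = 2
N_1 = 2 + 2 = 4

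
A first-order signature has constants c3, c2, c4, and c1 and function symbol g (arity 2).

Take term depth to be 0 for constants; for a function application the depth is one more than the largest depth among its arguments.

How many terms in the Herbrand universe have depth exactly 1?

Count level by level. With function symbols g/2, the terms of depth ≤ k are the 4 constants together with each function applied to depth-≤(k−1) tuples, so N_k = 4 + N_{k-1}^2.
N_0 = 4
N_1 = 4 + 4^2 = 20
Terms of depth exactly 1: N_1 − N_0 = 20 − 4 = 16.

16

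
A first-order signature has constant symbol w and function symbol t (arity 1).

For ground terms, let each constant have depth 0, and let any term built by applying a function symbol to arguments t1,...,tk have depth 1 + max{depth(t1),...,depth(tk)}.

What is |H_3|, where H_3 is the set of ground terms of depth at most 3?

Write N_k for the number of ground terms of depth ≤ k. A term of depth ≤ k is either a constant or a function symbol applied to arguments of depth ≤ k−1, so N_k = 1 + N_{k-1}.
N_0 = 1
N_1 = 1 + 1 = 2
N_2 = 1 + 2 = 3
N_3 = 1 + 3 = 4

4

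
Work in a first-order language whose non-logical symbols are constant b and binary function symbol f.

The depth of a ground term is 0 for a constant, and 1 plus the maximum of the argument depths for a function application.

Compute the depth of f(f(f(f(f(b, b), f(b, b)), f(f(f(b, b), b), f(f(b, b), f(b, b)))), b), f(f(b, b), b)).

6

depth(f(b, b)) = 1 + max(0, 0) = 1
depth(f(f(b, b), f(b, b))) = 1 + max(1, 1) = 2
depth(f(f(b, b), b)) = 1 + max(1, 0) = 2
depth(f(f(f(b, b), b), f(f(b, b), f(b, b)))) = 1 + max(2, 2) = 3
depth(f(f(f(b, b), f(b, b)), f(f(f(b, b), b), f(f(b, b), f(b, b))))) = 1 + max(2, 3) = 4
depth(f(f(f(f(b, b), f(b, b)), f(f(f(b, b), b), f(f(b, b), f(b, b)))), b)) = 1 + max(4, 0) = 5
depth(f(f(f(f(f(b, b), f(b, b)), f(f(f(b, b), b), f(f(b, b), f(b, b)))), b), f(f(b, b), b))) = 1 + max(5, 2) = 6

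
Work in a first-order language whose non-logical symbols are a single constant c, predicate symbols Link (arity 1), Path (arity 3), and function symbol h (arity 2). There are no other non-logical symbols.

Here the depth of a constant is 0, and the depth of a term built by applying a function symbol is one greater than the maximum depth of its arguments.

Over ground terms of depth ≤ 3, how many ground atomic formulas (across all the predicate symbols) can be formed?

First count ground terms of depth ≤ 3.
If N_k denotes the number of depth-≤k ground terms, the 1 constant gives N_0 = 1, and each function symbol of arity r contributes N_{k-1}^r new terms at level k: N_k = 1 + N_{k-1}^2.
N_0 = 1
N_1 = 1 + 1^2 = 2
N_2 = 1 + 2^2 = 5
N_3 = 1 + 5^2 = 26
So |H| = 26.
Ground atoms are formed by filling each argument slot of a predicate with a term from H, so an r-ary predicate gives |H|^r atoms:
  Link: 26;  Path: 26^3 = 17576
Total ground atoms: 26 + 17576 = 17602.

17602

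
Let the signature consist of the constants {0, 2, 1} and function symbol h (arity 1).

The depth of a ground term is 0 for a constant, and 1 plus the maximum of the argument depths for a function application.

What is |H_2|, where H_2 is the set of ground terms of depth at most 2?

9

Let N_k = |{terms of depth ≤ k}|. Then N_0 = 3 and N_k = 3 + N_{k-1} for k ≥ 1 (one summand per function symbol, arity giving the exponent).
N_0 = 3
N_1 = 3 + 3 = 6
N_2 = 3 + 6 = 9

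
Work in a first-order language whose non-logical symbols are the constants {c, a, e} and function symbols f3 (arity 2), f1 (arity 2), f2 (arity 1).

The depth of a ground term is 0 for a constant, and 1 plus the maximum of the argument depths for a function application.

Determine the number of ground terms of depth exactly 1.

If N_k denotes the number of depth-≤k ground terms, the 3 constants give N_0 = 3, and each function symbol of arity r contributes N_{k-1}^r new terms at level k: N_k = 3 + N_{k-1}^2 + N_{k-1}^2 + N_{k-1}.
N_0 = 3
N_1 = 3 + 3^2 + 3^2 + 3 = 24
Terms of depth exactly 1: N_1 − N_0 = 24 − 3 = 21.

21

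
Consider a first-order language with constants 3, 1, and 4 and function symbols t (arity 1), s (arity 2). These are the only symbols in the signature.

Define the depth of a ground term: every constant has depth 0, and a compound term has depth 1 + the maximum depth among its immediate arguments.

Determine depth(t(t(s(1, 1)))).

depth(s(1, 1)) = 1 + max(0, 0) = 1
depth(t(s(1, 1))) = 1 + depth(s(1, 1)) = 1 + 1 = 2
depth(t(t(s(1, 1)))) = 1 + depth(t(s(1, 1))) = 1 + 2 = 3

3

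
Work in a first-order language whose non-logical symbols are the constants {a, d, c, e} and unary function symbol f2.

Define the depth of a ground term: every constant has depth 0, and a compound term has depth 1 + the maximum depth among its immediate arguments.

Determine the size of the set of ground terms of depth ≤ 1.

Write N_k for the number of ground terms of depth ≤ k. A term of depth ≤ k is either a constant or a function symbol applied to arguments of depth ≤ k−1, so N_k = 4 + N_{k-1}.
N_0 = 4
N_1 = 4 + 4 = 8
Explicitly: a, d, c, e, f2(a), f2(d), f2(c), f2(e).

8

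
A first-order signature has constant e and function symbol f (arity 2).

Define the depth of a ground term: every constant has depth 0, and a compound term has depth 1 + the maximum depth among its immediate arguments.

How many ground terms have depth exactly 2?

3

Count level by level. With function symbols f/2, the terms of depth ≤ k are the 1 constant together with each function applied to depth-≤(k−1) tuples, so N_k = 1 + N_{k-1}^2.
N_0 = 1
N_1 = 1 + 1^2 = 2
N_2 = 1 + 2^2 = 5
Terms of depth exactly 2: N_2 − N_1 = 5 − 2 = 3.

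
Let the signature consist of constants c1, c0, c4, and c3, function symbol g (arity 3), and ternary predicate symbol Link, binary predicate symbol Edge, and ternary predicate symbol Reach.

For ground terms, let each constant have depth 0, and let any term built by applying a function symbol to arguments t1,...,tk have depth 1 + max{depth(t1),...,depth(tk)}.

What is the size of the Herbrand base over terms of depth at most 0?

144

First count ground terms of depth ≤ 0.
If N_k denotes the number of depth-≤k ground terms, the 4 constants give N_0 = 4, and each function symbol of arity r contributes N_{k-1}^r new terms at level k: N_k = 4 + N_{k-1}^3.
N_0 = 4
So |H| = 4.
Each predicate of arity r yields |H|^r ground atoms (one per choice of an r-tuple from H):
  Link: 4^3 = 64;  Edge: 4^2 = 16;  Reach: 4^3 = 64
Total ground atoms: 64 + 16 + 64 = 144.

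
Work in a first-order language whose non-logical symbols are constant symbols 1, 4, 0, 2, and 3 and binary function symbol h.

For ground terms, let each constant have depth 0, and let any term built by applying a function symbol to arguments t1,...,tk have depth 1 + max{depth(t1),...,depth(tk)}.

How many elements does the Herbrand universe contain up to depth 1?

30

Let N_k = |{terms of depth ≤ k}|. Then N_0 = 5 and N_k = 5 + N_{k-1}^2 for k ≥ 1 (one summand per function symbol, arity giving the exponent).
N_0 = 5
N_1 = 5 + 5^2 = 30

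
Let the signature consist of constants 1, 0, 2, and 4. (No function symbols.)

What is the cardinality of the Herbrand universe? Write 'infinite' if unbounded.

4

There are no function symbols, so every ground term is one of the 4 constants.
The Herbrand universe is {1, 0, 2, 4}, which is finite with 4 elements.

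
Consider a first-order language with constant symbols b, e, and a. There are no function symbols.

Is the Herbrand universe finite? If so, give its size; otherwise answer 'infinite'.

3

There are no function symbols, so every ground term is one of the 3 constants.
The Herbrand universe is {b, e, a}, which is finite with 3 elements.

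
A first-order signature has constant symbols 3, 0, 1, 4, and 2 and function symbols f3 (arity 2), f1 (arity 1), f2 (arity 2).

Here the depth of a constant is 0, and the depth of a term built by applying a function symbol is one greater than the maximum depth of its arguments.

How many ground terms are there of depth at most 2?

If N_k denotes the number of depth-≤k ground terms, the 5 constants give N_0 = 5, and each function symbol of arity r contributes N_{k-1}^r new terms at level k: N_k = 5 + N_{k-1}^2 + N_{k-1} + N_{k-1}^2.
N_0 = 5
N_1 = 5 + 5^2 + 5 + 5^2 = 60
N_2 = 5 + 60^2 + 60 + 60^2 = 7265

7265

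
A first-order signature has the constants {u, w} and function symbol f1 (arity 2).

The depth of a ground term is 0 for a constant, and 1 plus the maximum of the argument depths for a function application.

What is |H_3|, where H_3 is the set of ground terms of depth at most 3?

1446

Let N_k = |{terms of depth ≤ k}|. Then N_0 = 2 and N_k = 2 + N_{k-1}^2 for k ≥ 1 (one summand per function symbol, arity giving the exponent).
N_0 = 2
N_1 = 2 + 2^2 = 6
N_2 = 2 + 6^2 = 38
N_3 = 2 + 38^2 = 1446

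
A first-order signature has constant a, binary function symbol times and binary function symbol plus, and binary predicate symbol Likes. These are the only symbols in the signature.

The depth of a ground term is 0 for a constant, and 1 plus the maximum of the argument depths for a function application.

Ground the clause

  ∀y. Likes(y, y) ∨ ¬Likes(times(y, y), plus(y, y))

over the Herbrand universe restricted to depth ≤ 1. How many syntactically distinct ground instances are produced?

3

Ground terms of depth ≤ 1:
  Count level by level. With function symbols times/2, plus/2, the terms of depth ≤ k are the 1 constant together with each function applied to depth-≤(k−1) tuples, so N_k = 1 + N_{k-1}^2 + N_{k-1}^2.
  N_0 = 1
  N_1 = 1 + 1^2 + 1^2 = 3
  Explicitly: a, times(a, a), plus(a, a).
So there are 3 ground terms available for substitution.
The variable y ranges independently over the available ground terms, and distinct assignments produce distinct instances.
Number of ground instances = 3.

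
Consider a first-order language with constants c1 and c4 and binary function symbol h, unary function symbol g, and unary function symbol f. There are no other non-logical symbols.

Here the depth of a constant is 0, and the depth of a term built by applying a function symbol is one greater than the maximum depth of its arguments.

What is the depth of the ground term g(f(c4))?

2

depth(f(c4)) = 1 + depth(c4) = 1 + 0 = 1
depth(g(f(c4))) = 1 + depth(f(c4)) = 1 + 1 = 2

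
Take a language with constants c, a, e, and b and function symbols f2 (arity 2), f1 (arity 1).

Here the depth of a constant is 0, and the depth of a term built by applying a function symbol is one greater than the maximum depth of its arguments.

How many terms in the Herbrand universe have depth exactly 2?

580

Let N_k = |{terms of depth ≤ k}|. Then N_0 = 4 and N_k = 4 + N_{k-1}^2 + N_{k-1} for k ≥ 1 (one summand per function symbol, arity giving the exponent).
N_0 = 4
N_1 = 4 + 4^2 + 4 = 24
N_2 = 4 + 24^2 + 24 = 604
Terms of depth exactly 2: N_2 − N_1 = 604 − 24 = 580.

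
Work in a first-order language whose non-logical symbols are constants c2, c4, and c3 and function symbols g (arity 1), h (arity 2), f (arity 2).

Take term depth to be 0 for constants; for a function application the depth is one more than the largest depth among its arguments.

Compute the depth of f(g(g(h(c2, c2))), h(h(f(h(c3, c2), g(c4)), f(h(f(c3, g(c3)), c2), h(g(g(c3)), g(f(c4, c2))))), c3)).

depth(h(c2, c2)) = 1 + max(0, 0) = 1
depth(g(h(c2, c2))) = 1 + depth(h(c2, c2)) = 1 + 1 = 2
depth(g(g(h(c2, c2)))) = 1 + depth(g(h(c2, c2))) = 1 + 2 = 3
depth(h(c3, c2)) = 1 + max(0, 0) = 1
depth(g(c4)) = 1 + depth(c4) = 1 + 0 = 1
depth(f(h(c3, c2), g(c4))) = 1 + max(1, 1) = 2
depth(g(c3)) = 1 + depth(c3) = 1 + 0 = 1
depth(f(c3, g(c3))) = 1 + max(0, 1) = 2
depth(h(f(c3, g(c3)), c2)) = 1 + max(2, 0) = 3
depth(g(g(c3))) = 1 + depth(g(c3)) = 1 + 1 = 2
depth(f(c4, c2)) = 1 + max(0, 0) = 1
depth(g(f(c4, c2))) = 1 + depth(f(c4, c2)) = 1 + 1 = 2
depth(h(g(g(c3)), g(f(c4, c2)))) = 1 + max(2, 2) = 3
depth(f(h(f(c3, g(c3)), c2), h(g(g(c3)), g(f(c4, c2))))) = 1 + max(3, 3) = 4
depth(h(f(h(c3, c2), g(c4)), f(h(f(c3, g(c3)), c2), h(g(g(c3)), g(f(c4, c2)))))) = 1 + max(2, 4) = 5
depth(h(h(f(h(c3, c2), g(c4)), f(h(f(c3, g(c3)), c2), h(g(g(c3)), g(f(c4, c2))))), c3)) = 1 + max(5, 0) = 6
depth(f(g(g(h(c2, c2))), h(h(f(h(c3, c2), g(c4)), f(h(f(c3, g(c3)), c2), h(g(g(c3)), g(f(c4, c2))))), c3))) = 1 + max(3, 6) = 7

7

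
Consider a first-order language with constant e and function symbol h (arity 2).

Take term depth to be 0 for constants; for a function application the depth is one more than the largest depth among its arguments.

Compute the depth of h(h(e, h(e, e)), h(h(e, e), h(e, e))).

depth(h(e, e)) = 1 + max(0, 0) = 1
depth(h(e, h(e, e))) = 1 + max(0, 1) = 2
depth(h(h(e, e), h(e, e))) = 1 + max(1, 1) = 2
depth(h(h(e, h(e, e)), h(h(e, e), h(e, e)))) = 1 + max(2, 2) = 3

3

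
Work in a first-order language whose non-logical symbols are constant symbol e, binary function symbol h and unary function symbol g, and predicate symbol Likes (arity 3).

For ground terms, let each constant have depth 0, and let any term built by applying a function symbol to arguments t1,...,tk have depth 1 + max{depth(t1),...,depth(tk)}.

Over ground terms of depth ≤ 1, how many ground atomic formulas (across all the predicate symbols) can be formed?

27

First count ground terms of depth ≤ 1.
If N_k denotes the number of depth-≤k ground terms, the 1 constant gives N_0 = 1, and each function symbol of arity r contributes N_{k-1}^r new terms at level k: N_k = 1 + N_{k-1}^2 + N_{k-1}.
N_0 = 1
N_1 = 1 + 1^2 + 1 = 3
Explicitly: e, h(e, e), g(e).
So |H| = 3.
Ground atoms are formed by filling each argument slot of a predicate with a term from H, so an r-ary predicate gives |H|^r atoms:
  Likes: 3^3 = 27
Total ground atoms: 27.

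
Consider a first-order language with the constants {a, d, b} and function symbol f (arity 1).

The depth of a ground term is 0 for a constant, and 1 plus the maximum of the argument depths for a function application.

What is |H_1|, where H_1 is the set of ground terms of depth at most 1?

6

Let N_k count ground terms of depth at most k. Each non-constant term of depth ≤ k is some function symbol applied to depth-≤(k−1) arguments, giving N_k = 3 + N_{k-1}.
N_0 = 3
N_1 = 3 + 3 = 6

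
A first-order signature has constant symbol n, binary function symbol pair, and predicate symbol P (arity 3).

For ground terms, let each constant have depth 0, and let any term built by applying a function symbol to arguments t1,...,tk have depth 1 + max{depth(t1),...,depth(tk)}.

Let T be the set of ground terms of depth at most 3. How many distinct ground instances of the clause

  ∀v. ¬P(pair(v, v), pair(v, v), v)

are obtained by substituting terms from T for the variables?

26

Ground terms of depth ≤ 3:
  If N_k denotes the number of depth-≤k ground terms, the 1 constant gives N_0 = 1, and each function symbol of arity r contributes N_{k-1}^r new terms at level k: N_k = 1 + N_{k-1}^2.
  N_0 = 1
  N_1 = 1 + 1^2 = 2
  N_2 = 1 + 2^2 = 5
  N_3 = 1 + 5^2 = 26
So there are 26 ground terms available for substitution.
The clause has 1 distinct variable (v), which appears in the body. In the free term algebra distinct substitutions yield syntactically distinct ground instances.
Number of ground instances = 26.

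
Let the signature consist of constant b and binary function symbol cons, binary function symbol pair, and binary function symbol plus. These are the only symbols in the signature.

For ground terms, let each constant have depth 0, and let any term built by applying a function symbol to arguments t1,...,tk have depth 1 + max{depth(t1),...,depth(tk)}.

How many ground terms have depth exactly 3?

Let N_k count ground terms of depth at most k. Each non-constant term of depth ≤ k is some function symbol applied to depth-≤(k−1) arguments, giving N_k = 1 + N_{k-1}^2 + N_{k-1}^2 + N_{k-1}^2.
N_0 = 1
N_1 = 1 + 1^2 + 1^2 + 1^2 = 4
N_2 = 1 + 4^2 + 4^2 + 4^2 = 49
N_3 = 1 + 49^2 + 49^2 + 49^2 = 7204
Terms of depth exactly 3: N_3 − N_2 = 7204 − 49 = 7155.

7155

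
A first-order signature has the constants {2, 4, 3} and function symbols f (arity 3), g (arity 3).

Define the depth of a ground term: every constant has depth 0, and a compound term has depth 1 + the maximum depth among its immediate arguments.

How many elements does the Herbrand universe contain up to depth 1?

57

Let N_k = |{terms of depth ≤ k}|. Then N_0 = 3 and N_k = 3 + N_{k-1}^3 + N_{k-1}^3 for k ≥ 1 (one summand per function symbol, arity giving the exponent).
N_0 = 3
N_1 = 3 + 3^3 + 3^3 = 57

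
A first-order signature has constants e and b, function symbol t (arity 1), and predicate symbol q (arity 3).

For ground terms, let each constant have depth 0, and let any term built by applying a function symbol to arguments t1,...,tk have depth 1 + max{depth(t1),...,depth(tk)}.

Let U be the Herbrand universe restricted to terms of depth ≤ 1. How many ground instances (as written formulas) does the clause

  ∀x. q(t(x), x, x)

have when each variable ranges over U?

4

Ground terms of depth ≤ 1:
  Let N_k = |{terms of depth ≤ k}|. Then N_0 = 2 and N_k = 2 + N_{k-1} for k ≥ 1 (one summand per function symbol, arity giving the exponent).
  N_0 = 2
  N_1 = 2 + 2 = 4
So there are 4 ground terms available for substitution.
There is 1 variable to instantiate (x),  occurring in at least one literal, so different choices give different ground instances.
Number of ground instances = 4.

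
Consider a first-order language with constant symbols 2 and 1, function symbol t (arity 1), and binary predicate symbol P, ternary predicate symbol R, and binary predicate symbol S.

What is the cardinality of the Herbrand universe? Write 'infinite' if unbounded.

infinite

The signature has at least one function symbol (t, arity 1) and at least one constant (2).
Iterating t gives infinitely many distinct ground terms: 2, t(2), t(t(2)), ...
So the Herbrand universe is infinite.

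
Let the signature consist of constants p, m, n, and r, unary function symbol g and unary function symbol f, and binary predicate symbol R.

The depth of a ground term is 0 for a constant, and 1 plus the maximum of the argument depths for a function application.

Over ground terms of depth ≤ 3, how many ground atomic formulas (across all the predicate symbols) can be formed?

3600

First count ground terms of depth ≤ 3.
If N_k denotes the number of depth-≤k ground terms, the 4 constants give N_0 = 4, and each function symbol of arity r contributes N_{k-1}^r new terms at level k: N_k = 4 + N_{k-1} + N_{k-1}.
N_0 = 4
N_1 = 4 + 4 + 4 = 12
N_2 = 4 + 12 + 12 = 28
N_3 = 4 + 28 + 28 = 60
So |H| = 60.
A ground atom is a predicate applied to a tuple of terms from H, so the count is the sum over predicates of |H|^arity:
  R: 60^2 = 3600
Total ground atoms: 3600.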